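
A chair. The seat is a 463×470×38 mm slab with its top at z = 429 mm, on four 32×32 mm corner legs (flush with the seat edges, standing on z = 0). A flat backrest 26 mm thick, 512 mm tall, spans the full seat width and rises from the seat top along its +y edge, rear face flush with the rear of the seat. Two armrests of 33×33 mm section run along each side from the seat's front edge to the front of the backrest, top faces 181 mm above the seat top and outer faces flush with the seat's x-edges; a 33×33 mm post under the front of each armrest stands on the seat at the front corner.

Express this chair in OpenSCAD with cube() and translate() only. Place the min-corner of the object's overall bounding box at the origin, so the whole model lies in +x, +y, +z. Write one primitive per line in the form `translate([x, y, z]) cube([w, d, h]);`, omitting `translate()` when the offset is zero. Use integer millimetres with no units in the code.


translate([0, 0, 391]) cube([463, 470, 38]);
cube([32, 32, 391]);
translate([431, 0, 0]) cube([32, 32, 391]);
translate([0, 438, 0]) cube([32, 32, 391]);
translate([431, 438, 0]) cube([32, 32, 391]);
translate([0, 444, 429]) cube([463, 26, 512]);
translate([0, 0, 577]) cube([33, 444, 33]);
translate([430, 0, 577]) cube([33, 444, 33]);
translate([0, 0, 429]) cube([33, 33, 148]);
translate([430, 0, 429]) cube([33, 33, 148]);


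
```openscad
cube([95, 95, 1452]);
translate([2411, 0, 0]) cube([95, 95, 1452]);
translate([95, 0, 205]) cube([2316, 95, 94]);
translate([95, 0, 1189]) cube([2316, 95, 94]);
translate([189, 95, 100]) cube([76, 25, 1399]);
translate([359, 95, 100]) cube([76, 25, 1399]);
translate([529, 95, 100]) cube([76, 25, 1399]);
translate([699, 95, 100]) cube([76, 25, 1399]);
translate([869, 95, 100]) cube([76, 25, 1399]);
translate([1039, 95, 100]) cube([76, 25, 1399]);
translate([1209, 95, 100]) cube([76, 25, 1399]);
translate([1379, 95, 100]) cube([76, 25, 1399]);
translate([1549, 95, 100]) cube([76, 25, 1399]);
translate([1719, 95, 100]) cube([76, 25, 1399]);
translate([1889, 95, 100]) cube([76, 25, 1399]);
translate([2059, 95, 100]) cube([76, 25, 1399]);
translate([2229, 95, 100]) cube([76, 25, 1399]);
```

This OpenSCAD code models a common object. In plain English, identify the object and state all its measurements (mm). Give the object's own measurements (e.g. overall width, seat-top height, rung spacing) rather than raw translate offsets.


A fence section. Two 95×95 mm posts, 1452 mm tall, stand on the floor with a clear span of 2316 mm between their inner faces. Two horizontal rails of 95×94 mm section span the gap between the posts with their undersides at z = 205 mm and z = 1189 mm, flush with the posts' −y face. 13 pickets, each 76 mm wide, 25 mm thick and 1399 mm tall, are fixed to the +y face of the rails with their bottoms at z = 100 mm, spaced across the span with a 94 mm gap after the −x post and between neighbouring pickets, with 106 mm left before the +x post.


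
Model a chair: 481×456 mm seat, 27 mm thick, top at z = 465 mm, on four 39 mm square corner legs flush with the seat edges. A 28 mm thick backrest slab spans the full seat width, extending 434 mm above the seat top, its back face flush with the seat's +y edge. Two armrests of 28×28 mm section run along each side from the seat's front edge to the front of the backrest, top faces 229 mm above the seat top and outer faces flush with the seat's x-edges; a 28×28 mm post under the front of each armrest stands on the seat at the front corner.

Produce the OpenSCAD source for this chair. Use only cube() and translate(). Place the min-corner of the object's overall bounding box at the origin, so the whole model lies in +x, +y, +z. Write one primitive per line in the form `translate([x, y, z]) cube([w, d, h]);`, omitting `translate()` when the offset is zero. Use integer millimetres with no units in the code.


translate([0, 0, 438]) cube([481, 456, 27]);
cube([39, 39, 438]);
translate([442, 0, 0]) cube([39, 39, 438]);
translate([0, 417, 0]) cube([39, 39, 438]);
translate([442, 417, 0]) cube([39, 39, 438]);
translate([0, 428, 465]) cube([481, 28, 434]);
translate([0, 0, 666]) cube([28, 428, 28]);
translate([453, 0, 666]) cube([28, 428, 28]);
translate([0, 0, 465]) cube([28, 28, 201]);
translate([453, 0, 465]) cube([28, 28, 201]);


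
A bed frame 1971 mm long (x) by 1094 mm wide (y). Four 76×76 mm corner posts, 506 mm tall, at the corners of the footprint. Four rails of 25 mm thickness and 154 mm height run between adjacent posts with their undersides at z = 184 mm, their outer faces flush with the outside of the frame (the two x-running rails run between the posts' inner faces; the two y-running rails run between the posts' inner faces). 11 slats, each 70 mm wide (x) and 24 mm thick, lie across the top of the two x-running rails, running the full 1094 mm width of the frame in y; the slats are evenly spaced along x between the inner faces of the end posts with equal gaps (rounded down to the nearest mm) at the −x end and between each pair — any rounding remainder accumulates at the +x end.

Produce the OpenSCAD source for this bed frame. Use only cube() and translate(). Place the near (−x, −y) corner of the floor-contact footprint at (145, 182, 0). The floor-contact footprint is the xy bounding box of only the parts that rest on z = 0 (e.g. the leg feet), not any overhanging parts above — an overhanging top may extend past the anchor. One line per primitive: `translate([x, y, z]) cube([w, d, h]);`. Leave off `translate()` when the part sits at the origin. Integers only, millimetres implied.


// slat z = rail_z + rail_h = 184 + 154 = 338
// slat gap = ⌊(1819 − 11·70) / 12⌋ = 87
translate([145, 182, 0]) cube([76, 76, 506]);
translate([145, 1200, 0]) cube([76, 76, 506]);
translate([2040, 182, 0]) cube([76, 76, 506]);
translate([2040, 1200, 0]) cube([76, 76, 506]);
translate([221, 182, 184]) cube([1819, 25, 154]);
translate([221, 1251, 184]) cube([1819, 25, 154]);
translate([145, 258, 184]) cube([25, 942, 154]);
translate([2091, 258, 184]) cube([25, 942, 154]);
translate([308, 182, 338]) cube([70, 1094, 24]);
translate([465, 182, 338]) cube([70, 1094, 24]);
translate([622, 182, 338]) cube([70, 1094, 24]);
translate([779, 182, 338]) cube([70, 1094, 24]);
translate([936, 182, 338]) cube([70, 1094, 24]);
translate([1093, 182, 338]) cube([70, 1094, 24]);
translate([1250, 182, 338]) cube([70, 1094, 24]);
translate([1407, 182, 338]) cube([70, 1094, 24]);
translate([1564, 182, 338]) cube([70, 1094, 24]);
translate([1721, 182, 338]) cube([70, 1094, 24]);
translate([1878, 182, 338]) cube([70, 1094, 24]);


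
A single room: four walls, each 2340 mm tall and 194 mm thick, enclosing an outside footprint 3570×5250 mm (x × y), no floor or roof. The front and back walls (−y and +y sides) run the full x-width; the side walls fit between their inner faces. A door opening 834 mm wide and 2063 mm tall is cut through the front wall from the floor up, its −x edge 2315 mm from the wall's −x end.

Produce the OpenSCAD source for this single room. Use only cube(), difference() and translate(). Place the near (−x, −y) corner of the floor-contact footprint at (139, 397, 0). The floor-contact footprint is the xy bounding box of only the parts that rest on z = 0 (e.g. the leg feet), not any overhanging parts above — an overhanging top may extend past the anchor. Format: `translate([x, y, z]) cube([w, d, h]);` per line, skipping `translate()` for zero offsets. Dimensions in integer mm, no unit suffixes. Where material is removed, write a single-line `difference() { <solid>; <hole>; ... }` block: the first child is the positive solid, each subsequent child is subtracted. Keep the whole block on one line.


difference() { translate([139, 397, 0]) cube([3570, 194, 2340]); translate([2454, 397, 0]) cube([834, 194, 2063]); }
translate([139, 5453, 0]) cube([3570, 194, 2340]);
translate([139, 591, 0]) cube([194, 4862, 2340]);
translate([3515, 591, 0]) cube([194, 4862, 2340]);


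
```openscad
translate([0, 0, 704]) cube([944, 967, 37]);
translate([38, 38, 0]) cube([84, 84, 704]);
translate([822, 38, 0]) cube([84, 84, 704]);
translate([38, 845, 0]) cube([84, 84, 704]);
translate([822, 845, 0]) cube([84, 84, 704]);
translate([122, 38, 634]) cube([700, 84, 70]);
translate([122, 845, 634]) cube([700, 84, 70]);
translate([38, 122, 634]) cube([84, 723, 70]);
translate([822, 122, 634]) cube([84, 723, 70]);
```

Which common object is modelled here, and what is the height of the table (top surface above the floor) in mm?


A table. The table height is 741 mm.

A 944×967×37 slab sits at z = 704 on four 84 mm square posts — a table. The top surface is at 704 + 37 = 741 mm.


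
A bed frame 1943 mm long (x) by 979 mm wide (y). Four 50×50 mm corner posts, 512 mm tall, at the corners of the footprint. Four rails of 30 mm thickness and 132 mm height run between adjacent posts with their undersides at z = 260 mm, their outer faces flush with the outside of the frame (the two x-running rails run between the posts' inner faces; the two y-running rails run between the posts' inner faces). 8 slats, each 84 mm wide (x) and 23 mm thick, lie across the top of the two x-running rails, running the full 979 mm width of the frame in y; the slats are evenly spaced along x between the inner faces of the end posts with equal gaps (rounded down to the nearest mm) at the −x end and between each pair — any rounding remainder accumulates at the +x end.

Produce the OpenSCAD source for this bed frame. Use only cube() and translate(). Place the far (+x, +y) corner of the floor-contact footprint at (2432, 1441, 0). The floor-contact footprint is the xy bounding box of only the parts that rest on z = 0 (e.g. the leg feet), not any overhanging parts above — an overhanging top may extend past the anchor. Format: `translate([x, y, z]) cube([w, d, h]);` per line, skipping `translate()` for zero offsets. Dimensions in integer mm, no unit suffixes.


translate([489, 462, 0]) cube([50, 50, 512]);
translate([489, 1391, 0]) cube([50, 50, 512]);
translate([2382, 462, 0]) cube([50, 50, 512]);
translate([2382, 1391, 0]) cube([50, 50, 512]);
translate([539, 462, 260]) cube([1843, 30, 132]);
translate([539, 1411, 260]) cube([1843, 30, 132]);
translate([489, 512, 260]) cube([30, 879, 132]);
translate([2402, 512, 260]) cube([30, 879, 132]);
translate([669, 462, 392]) cube([84, 979, 23]);
translate([883, 462, 392]) cube([84, 979, 23]);
translate([1097, 462, 392]) cube([84, 979, 23]);
translate([1311, 462, 392]) cube([84, 979, 23]);
translate([1525, 462, 392]) cube([84, 979, 23]);
translate([1739, 462, 392]) cube([84, 979, 23]);
translate([1953, 462, 392]) cube([84, 979, 23]);
translate([2167, 462, 392]) cube([84, 979, 23]);


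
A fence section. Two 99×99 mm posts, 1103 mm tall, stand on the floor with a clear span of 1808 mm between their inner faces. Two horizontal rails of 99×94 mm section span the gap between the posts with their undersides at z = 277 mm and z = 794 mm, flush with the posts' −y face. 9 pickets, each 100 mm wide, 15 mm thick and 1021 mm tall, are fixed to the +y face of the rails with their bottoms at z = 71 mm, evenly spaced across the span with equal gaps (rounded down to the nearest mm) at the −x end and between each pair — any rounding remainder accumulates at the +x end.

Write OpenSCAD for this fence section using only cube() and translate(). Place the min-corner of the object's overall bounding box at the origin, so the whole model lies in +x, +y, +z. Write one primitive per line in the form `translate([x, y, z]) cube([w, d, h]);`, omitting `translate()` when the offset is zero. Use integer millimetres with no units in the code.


cube([99, 99, 1103]);
translate([1907, 0, 0]) cube([99, 99, 1103]);
translate([99, 0, 277]) cube([1808, 99, 94]);
translate([99, 0, 794]) cube([1808, 99, 94]);
translate([189, 99, 71]) cube([100, 15, 1021]);
translate([379, 99, 71]) cube([100, 15, 1021]);
translate([569, 99, 71]) cube([100, 15, 1021]);
translate([759, 99, 71]) cube([100, 15, 1021]);
translate([949, 99, 71]) cube([100, 15, 1021]);
translate([1139, 99, 71]) cube([100, 15, 1021]);
translate([1329, 99, 71]) cube([100, 15, 1021]);
translate([1519, 99, 71]) cube([100, 15, 1021]);
translate([1709, 99, 71]) cube([100, 15, 1021]);


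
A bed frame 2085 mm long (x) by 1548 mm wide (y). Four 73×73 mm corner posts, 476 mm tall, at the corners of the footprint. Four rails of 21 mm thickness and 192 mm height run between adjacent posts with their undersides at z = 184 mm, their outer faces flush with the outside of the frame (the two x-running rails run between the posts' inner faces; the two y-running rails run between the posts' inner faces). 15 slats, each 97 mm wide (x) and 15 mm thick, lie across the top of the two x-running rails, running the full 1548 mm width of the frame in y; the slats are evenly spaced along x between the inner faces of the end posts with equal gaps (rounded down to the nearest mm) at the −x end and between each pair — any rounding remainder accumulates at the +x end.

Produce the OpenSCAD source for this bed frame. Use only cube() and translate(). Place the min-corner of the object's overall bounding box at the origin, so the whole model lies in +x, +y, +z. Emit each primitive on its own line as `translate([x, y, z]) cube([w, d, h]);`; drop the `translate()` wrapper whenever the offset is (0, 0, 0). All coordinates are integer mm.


// slat z = rail_z + rail_h = 184 + 192 = 376
// slat gap = ⌊(1939 − 15·97) / 16⌋ = 30
cube([73, 73, 476]);
translate([0, 1475, 0]) cube([73, 73, 476]);
translate([2012, 0, 0]) cube([73, 73, 476]);
translate([2012, 1475, 0]) cube([73, 73, 476]);
translate([73, 0, 184]) cube([1939, 21, 192]);
translate([73, 1527, 184]) cube([1939, 21, 192]);
translate([0, 73, 184]) cube([21, 1402, 192]);
translate([2064, 73, 184]) cube([21, 1402, 192]);
translate([103, 0, 376]) cube([97, 1548, 15]);
translate([230, 0, 376]) cube([97, 1548, 15]);
translate([357, 0, 376]) cube([97, 1548, 15]);
translate([484, 0, 376]) cube([97, 1548, 15]);
translate([611, 0, 376]) cube([97, 1548, 15]);
translate([738, 0, 376]) cube([97, 1548, 15]);
translate([865, 0, 376]) cube([97, 1548, 15]);
translate([992, 0, 376]) cube([97, 1548, 15]);
translate([1119, 0, 376]) cube([97, 1548, 15]);
translate([1246, 0, 376]) cube([97, 1548, 15]);
translate([1373, 0, 376]) cube([97, 1548, 15]);
translate([1500, 0, 376]) cube([97, 1548, 15]);
translate([1627, 0, 376]) cube([97, 1548, 15]);
translate([1754, 0, 376]) cube([97, 1548, 15]);
translate([1881, 0, 376]) cube([97, 1548, 15]);


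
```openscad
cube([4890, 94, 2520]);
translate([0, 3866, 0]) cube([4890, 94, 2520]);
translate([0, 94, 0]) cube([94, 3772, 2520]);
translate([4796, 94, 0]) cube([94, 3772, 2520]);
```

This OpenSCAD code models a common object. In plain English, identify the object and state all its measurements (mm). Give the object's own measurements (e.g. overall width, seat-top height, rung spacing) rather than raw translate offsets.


The wall frame of a small rectangular building: four walls, each 2520 mm tall and 94 mm thick, enclosing a footprint 4890 mm (x) by 3960 mm (y) outside-to-outside, with no floor or roof. The front and back walls (the −y and +y sides) span the full width; the two side walls fit between them.


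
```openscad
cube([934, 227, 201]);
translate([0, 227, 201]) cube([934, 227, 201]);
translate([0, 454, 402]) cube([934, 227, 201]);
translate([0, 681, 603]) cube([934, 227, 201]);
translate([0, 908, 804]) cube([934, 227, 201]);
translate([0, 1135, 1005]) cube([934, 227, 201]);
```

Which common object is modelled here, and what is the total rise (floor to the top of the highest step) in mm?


A staircase. The total rise is 1206 mm.

6 identical blocks, each offset up and back from the previous — a staircase. Each step is 201 mm tall and there are 6 of them, so the total rise is 6 × 201 = 1206 mm.


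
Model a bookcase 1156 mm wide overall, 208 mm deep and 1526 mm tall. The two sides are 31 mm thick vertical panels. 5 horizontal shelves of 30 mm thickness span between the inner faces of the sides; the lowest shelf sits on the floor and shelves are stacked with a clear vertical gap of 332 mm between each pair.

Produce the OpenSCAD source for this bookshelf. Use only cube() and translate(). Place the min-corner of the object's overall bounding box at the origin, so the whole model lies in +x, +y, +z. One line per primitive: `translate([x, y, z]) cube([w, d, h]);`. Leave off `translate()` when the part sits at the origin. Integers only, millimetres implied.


cube([31, 208, 1526]);
translate([1125, 0, 0]) cube([31, 208, 1526]);
translate([31, 0, 0]) cube([1094, 208, 30]);
translate([31, 0, 362]) cube([1094, 208, 30]);
translate([31, 0, 724]) cube([1094, 208, 30]);
translate([31, 0, 1086]) cube([1094, 208, 30]);
translate([31, 0, 1448]) cube([1094, 208, 30]);


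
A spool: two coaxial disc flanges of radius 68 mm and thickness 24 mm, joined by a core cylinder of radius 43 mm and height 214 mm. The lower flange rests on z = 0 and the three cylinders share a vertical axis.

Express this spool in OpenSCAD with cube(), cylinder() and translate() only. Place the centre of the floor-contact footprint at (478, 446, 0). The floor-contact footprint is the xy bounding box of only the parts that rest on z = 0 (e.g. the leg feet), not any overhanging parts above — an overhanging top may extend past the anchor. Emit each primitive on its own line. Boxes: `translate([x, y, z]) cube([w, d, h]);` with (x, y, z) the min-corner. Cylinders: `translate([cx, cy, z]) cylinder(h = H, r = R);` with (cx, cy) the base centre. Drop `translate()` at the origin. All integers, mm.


translate([478, 446, 0]) cylinder(h = 24, r = 68);
translate([478, 446, 24]) cylinder(h = 214, r = 43);
translate([478, 446, 238]) cylinder(h = 24, r = 68);


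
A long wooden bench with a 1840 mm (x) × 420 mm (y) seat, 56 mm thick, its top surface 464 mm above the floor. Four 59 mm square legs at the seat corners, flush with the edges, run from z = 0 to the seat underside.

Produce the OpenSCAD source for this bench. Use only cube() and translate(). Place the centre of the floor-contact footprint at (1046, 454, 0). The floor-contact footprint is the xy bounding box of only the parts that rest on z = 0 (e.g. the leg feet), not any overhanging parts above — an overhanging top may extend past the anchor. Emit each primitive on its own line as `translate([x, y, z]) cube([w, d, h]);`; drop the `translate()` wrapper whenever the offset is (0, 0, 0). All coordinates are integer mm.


translate([126, 244, 408]) cube([1840, 420, 56]);
translate([126, 244, 0]) cube([59, 59, 408]);
translate([126, 605, 0]) cube([59, 59, 408]);
translate([1907, 244, 0]) cube([59, 59, 408]);
translate([1907, 605, 0]) cube([59, 59, 408]);


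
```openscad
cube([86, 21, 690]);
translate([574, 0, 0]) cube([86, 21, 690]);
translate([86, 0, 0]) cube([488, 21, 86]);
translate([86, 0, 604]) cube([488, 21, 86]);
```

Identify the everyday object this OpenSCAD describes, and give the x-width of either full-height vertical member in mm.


A picture frame. The border width is 86 mm.

Four thin pieces enclosing a rectangular opening — a picture frame. The two full-height stiles are 690 mm tall; the top rail sits at z = 604 and is 86 mm tall, so the border above the opening is 690 − 604 = 86 mm, matching the stile x-width.


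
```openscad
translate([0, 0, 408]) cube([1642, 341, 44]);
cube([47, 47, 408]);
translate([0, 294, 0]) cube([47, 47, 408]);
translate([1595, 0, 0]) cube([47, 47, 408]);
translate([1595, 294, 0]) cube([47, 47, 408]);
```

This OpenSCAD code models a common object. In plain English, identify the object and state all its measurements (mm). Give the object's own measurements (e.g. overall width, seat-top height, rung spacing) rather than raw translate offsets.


A bench: a 1642×341 mm seat slab, 44 mm thick, top at z = 452 mm, on four 47×47 mm square legs flush with the seat corners and standing on z = 0.


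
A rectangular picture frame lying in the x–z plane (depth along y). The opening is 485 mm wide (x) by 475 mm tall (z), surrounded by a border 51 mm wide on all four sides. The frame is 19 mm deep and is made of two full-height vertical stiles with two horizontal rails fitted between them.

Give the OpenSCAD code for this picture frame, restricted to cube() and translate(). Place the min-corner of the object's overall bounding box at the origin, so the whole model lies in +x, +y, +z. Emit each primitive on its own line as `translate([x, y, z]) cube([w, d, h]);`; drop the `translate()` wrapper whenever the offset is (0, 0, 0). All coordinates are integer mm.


cube([51, 19, 577]);
translate([536, 0, 0]) cube([51, 19, 577]);
translate([51, 0, 0]) cube([485, 19, 51]);
translate([51, 0, 526]) cube([485, 19, 51]);


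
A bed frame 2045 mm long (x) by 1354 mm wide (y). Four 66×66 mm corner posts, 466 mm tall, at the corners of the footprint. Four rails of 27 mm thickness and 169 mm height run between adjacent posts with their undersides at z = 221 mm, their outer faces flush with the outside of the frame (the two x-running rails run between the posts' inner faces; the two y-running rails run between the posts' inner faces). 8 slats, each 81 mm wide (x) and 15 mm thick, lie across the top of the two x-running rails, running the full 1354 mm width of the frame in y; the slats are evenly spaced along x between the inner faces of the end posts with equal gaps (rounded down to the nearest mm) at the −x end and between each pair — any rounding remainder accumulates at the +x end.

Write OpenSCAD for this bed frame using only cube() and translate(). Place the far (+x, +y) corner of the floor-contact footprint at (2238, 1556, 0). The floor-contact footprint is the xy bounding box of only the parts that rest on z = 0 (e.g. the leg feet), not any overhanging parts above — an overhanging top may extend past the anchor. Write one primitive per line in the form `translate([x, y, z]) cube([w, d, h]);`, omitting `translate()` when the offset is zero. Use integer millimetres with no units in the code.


// slat z = rail_z + rail_h = 221 + 169 = 390
// slat gap = ⌊(1913 − 8·81) / 9⌋ = 140
translate([193, 202, 0]) cube([66, 66, 466]);
translate([193, 1490, 0]) cube([66, 66, 466]);
translate([2172, 202, 0]) cube([66, 66, 466]);
translate([2172, 1490, 0]) cube([66, 66, 466]);
translate([259, 202, 221]) cube([1913, 27, 169]);
translate([259, 1529, 221]) cube([1913, 27, 169]);
translate([193, 268, 221]) cube([27, 1222, 169]);
translate([2211, 268, 221]) cube([27, 1222, 169]);
translate([399, 202, 390]) cube([81, 1354, 15]);
translate([620, 202, 390]) cube([81, 1354, 15]);
translate([841, 202, 390]) cube([81, 1354, 15]);
translate([1062, 202, 390]) cube([81, 1354, 15]);
translate([1283, 202, 390]) cube([81, 1354, 15]);
translate([1504, 202, 390]) cube([81, 1354, 15]);
translate([1725, 202, 390]) cube([81, 1354, 15]);
translate([1946, 202, 390]) cube([81, 1354, 15]);


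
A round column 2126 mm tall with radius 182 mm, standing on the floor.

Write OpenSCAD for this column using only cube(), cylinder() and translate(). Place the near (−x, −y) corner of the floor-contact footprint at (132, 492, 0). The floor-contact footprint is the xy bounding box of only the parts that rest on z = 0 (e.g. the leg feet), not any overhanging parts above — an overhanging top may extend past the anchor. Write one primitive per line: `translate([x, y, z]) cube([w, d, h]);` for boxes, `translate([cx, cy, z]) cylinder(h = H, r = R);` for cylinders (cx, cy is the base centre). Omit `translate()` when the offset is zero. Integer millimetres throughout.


translate([314, 674, 0]) cylinder(h = 2126, r = 182);


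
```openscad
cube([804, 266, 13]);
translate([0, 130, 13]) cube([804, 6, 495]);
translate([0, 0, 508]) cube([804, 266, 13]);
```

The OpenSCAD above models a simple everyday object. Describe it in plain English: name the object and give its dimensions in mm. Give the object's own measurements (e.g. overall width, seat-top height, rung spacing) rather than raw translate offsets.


An I-beam lying along x, 804 mm long. Overall section height 521 mm. Two flanges 266 mm wide (y) and 13 mm thick, one on the floor and one at the top; a web 6 mm thick runs between them, centred on the flange width.


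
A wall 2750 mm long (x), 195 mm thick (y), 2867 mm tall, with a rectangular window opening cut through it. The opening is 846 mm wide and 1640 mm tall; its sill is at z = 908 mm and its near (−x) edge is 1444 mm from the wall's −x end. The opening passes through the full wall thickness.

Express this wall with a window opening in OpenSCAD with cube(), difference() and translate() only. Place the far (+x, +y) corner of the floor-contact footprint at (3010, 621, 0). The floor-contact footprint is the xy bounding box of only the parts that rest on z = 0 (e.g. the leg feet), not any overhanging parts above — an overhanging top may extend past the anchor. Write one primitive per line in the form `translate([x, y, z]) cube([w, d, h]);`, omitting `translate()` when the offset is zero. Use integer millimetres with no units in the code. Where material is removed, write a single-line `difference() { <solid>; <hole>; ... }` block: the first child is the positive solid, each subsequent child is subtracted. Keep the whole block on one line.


difference() { translate([260, 426, 0]) cube([2750, 195, 2867]); translate([1704, 426, 908]) cube([846, 195, 1640]); }


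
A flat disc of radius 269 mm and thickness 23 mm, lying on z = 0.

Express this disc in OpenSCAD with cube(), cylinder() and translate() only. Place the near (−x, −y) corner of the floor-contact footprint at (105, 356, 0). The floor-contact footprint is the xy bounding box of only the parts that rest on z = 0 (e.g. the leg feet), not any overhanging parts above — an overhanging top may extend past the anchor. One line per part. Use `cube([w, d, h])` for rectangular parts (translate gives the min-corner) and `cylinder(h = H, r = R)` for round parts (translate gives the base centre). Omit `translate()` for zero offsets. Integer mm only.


translate([374, 625, 0]) cylinder(h = 23, r = 269);


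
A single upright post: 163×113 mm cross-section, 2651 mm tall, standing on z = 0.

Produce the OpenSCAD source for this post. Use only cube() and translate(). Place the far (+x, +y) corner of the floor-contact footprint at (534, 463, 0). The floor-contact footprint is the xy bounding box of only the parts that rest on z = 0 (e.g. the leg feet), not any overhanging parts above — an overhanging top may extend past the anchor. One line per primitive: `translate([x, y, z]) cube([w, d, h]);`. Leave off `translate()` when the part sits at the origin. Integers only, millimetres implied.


translate([371, 350, 0]) cube([163, 113, 2651]);


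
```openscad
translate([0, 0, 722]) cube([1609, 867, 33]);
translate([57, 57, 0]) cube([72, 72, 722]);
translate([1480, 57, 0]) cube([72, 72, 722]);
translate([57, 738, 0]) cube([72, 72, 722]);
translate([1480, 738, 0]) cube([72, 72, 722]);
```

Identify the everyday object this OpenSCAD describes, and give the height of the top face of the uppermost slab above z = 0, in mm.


A table. The table height is 755 mm.

A 1609×867×33 slab sits at z = 722 on four 72 mm square posts — a table. The top surface is at 722 + 33 = 755 mm.


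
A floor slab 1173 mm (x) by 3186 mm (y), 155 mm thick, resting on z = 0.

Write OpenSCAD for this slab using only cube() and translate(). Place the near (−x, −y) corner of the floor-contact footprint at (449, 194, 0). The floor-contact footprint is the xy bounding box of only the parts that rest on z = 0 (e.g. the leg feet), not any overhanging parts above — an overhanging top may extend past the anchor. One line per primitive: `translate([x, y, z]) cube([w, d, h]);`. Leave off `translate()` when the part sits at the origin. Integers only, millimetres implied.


translate([449, 194, 0]) cube([1173, 3186, 155]);


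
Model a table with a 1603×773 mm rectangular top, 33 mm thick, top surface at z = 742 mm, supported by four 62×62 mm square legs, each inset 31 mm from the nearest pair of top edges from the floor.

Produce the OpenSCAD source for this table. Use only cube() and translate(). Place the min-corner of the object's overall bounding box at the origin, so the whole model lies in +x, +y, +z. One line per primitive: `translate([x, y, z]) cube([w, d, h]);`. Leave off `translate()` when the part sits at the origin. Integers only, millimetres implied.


translate([0, 0, 709]) cube([1603, 773, 33]);
translate([31, 31, 0]) cube([62, 62, 709]);
translate([1510, 31, 0]) cube([62, 62, 709]);
translate([31, 680, 0]) cube([62, 62, 709]);
translate([1510, 680, 0]) cube([62, 62, 709]);


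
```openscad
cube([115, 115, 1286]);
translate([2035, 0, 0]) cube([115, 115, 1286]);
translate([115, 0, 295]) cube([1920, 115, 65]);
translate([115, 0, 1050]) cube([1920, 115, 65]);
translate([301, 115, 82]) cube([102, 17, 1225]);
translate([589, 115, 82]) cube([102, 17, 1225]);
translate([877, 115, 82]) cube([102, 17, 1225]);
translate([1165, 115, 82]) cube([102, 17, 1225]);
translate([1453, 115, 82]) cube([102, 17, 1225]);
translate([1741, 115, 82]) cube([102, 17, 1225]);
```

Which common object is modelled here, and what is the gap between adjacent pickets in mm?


A fence section. The picket gap is 186 mm.

Two posts, two rails, 6 pickets — a fence section. Span 1920 mm holds 6 pickets of 102 mm with 7 equal gaps: ⌊(1920 − 6·102) / 7⌋ = 186 mm.


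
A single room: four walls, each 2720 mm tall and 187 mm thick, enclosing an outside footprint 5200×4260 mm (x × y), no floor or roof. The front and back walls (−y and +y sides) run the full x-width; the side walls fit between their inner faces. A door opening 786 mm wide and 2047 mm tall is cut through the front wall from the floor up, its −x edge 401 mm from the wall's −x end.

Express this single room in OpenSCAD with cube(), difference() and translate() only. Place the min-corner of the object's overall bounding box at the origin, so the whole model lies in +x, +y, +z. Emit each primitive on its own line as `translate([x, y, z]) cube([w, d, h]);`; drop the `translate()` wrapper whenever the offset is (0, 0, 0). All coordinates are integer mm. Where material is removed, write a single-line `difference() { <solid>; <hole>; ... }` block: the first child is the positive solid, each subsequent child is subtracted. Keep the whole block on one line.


difference() { cube([5200, 187, 2720]); translate([401, 0, 0]) cube([786, 187, 2047]); }
translate([0, 4073, 0]) cube([5200, 187, 2720]);
translate([0, 187, 0]) cube([187, 3886, 2720]);
translate([5013, 187, 0]) cube([187, 3886, 2720]);


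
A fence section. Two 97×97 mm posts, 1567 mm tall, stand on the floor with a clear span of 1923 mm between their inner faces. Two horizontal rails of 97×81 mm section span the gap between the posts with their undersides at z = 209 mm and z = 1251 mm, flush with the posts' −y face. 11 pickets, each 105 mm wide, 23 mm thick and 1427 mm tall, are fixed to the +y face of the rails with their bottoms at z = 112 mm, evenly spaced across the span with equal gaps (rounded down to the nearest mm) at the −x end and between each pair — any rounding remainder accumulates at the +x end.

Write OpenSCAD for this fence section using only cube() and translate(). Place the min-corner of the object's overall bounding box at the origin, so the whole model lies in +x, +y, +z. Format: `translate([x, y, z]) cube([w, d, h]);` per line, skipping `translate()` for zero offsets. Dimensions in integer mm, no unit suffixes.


cube([97, 97, 1567]);
translate([2020, 0, 0]) cube([97, 97, 1567]);
translate([97, 0, 209]) cube([1923, 97, 81]);
translate([97, 0, 1251]) cube([1923, 97, 81]);
translate([161, 97, 112]) cube([105, 23, 1427]);
translate([330, 97, 112]) cube([105, 23, 1427]);
translate([499, 97, 112]) cube([105, 23, 1427]);
translate([668, 97, 112]) cube([105, 23, 1427]);
translate([837, 97, 112]) cube([105, 23, 1427]);
translate([1006, 97, 112]) cube([105, 23, 1427]);
translate([1175, 97, 112]) cube([105, 23, 1427]);
translate([1344, 97, 112]) cube([105, 23, 1427]);
translate([1513, 97, 112]) cube([105, 23, 1427]);
translate([1682, 97, 112]) cube([105, 23, 1427]);
translate([1851, 97, 112]) cube([105, 23, 1427]);


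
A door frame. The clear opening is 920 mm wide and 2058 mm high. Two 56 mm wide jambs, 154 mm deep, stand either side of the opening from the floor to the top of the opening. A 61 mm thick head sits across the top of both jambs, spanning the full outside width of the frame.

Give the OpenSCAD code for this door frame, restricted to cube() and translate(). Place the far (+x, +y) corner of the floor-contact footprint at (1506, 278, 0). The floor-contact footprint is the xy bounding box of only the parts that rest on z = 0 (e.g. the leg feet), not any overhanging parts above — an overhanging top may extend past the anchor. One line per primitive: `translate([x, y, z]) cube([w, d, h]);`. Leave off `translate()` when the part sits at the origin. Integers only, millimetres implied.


translate([474, 124, 0]) cube([56, 154, 2058]);
translate([1450, 124, 0]) cube([56, 154, 2058]);
translate([474, 124, 2058]) cube([1032, 154, 61]);


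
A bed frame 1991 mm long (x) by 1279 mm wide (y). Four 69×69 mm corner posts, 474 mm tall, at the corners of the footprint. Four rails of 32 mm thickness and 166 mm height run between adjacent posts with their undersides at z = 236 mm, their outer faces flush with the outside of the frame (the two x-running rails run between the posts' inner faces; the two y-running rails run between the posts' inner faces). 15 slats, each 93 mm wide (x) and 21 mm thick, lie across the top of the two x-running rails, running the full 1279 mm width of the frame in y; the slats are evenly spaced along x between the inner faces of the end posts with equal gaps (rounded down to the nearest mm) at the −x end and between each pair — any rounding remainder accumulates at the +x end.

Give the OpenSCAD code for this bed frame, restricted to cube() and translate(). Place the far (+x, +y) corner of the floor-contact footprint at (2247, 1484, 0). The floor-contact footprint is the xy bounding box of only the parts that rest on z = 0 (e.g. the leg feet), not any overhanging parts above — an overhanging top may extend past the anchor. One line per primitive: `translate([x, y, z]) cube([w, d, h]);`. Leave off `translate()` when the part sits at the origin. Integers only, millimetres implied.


translate([256, 205, 0]) cube([69, 69, 474]);
translate([256, 1415, 0]) cube([69, 69, 474]);
translate([2178, 205, 0]) cube([69, 69, 474]);
translate([2178, 1415, 0]) cube([69, 69, 474]);
translate([325, 205, 236]) cube([1853, 32, 166]);
translate([325, 1452, 236]) cube([1853, 32, 166]);
translate([256, 274, 236]) cube([32, 1141, 166]);
translate([2215, 274, 236]) cube([32, 1141, 166]);
translate([353, 205, 402]) cube([93, 1279, 21]);
translate([474, 205, 402]) cube([93, 1279, 21]);
translate([595, 205, 402]) cube([93, 1279, 21]);
translate([716, 205, 402]) cube([93, 1279, 21]);
translate([837, 205, 402]) cube([93, 1279, 21]);
translate([958, 205, 402]) cube([93, 1279, 21]);
translate([1079, 205, 402]) cube([93, 1279, 21]);
translate([1200, 205, 402]) cube([93, 1279, 21]);
translate([1321, 205, 402]) cube([93, 1279, 21]);
translate([1442, 205, 402]) cube([93, 1279, 21]);
translate([1563, 205, 402]) cube([93, 1279, 21]);
translate([1684, 205, 402]) cube([93, 1279, 21]);
translate([1805, 205, 402]) cube([93, 1279, 21]);
translate([1926, 205, 402]) cube([93, 1279, 21]);
translate([2047, 205, 402]) cube([93, 1279, 21]);


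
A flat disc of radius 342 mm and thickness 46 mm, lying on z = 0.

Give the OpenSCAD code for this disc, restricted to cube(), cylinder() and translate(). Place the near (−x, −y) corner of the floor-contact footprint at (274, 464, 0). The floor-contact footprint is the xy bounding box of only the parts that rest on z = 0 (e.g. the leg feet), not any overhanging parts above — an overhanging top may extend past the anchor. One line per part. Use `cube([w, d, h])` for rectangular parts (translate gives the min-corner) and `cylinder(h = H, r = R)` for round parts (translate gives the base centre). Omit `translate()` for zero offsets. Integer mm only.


translate([616, 806, 0]) cylinder(h = 46, r = 342);


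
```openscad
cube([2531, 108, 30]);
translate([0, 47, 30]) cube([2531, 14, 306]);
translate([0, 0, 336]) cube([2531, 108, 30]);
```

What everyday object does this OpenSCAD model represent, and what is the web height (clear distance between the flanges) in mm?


An I-beam. The web height is 306 mm.

Two wide flanges with a thin centred web — an I-beam. Overall 366 mm minus two 30 mm flanges gives a web of 366 − 2·30 = 306 mm.


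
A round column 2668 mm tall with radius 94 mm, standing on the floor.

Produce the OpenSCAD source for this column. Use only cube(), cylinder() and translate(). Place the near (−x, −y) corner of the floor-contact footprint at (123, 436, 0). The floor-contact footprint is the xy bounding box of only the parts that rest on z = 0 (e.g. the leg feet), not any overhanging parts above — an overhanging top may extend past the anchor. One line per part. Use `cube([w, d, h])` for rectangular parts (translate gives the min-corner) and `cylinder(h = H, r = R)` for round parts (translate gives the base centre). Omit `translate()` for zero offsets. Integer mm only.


translate([217, 530, 0]) cylinder(h = 2668, r = 94);


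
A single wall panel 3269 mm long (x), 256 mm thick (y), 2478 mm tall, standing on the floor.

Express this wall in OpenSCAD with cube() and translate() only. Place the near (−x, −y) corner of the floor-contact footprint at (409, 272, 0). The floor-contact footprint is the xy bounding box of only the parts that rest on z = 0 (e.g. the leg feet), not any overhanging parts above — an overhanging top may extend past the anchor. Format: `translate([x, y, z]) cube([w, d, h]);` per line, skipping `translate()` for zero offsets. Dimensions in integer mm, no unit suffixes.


translate([409, 272, 0]) cube([3269, 256, 2478]);


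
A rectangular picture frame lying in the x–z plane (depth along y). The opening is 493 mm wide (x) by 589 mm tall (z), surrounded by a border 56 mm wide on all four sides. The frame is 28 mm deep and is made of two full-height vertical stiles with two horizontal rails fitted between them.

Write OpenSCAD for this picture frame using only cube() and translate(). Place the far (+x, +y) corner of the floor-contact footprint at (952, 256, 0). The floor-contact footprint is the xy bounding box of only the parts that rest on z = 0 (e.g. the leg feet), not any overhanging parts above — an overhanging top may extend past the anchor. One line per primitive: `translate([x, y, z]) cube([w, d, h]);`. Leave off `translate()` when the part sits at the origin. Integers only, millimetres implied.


translate([347, 228, 0]) cube([56, 28, 701]);
translate([896, 228, 0]) cube([56, 28, 701]);
translate([403, 228, 0]) cube([493, 28, 56]);
translate([403, 228, 645]) cube([493, 28, 56]);


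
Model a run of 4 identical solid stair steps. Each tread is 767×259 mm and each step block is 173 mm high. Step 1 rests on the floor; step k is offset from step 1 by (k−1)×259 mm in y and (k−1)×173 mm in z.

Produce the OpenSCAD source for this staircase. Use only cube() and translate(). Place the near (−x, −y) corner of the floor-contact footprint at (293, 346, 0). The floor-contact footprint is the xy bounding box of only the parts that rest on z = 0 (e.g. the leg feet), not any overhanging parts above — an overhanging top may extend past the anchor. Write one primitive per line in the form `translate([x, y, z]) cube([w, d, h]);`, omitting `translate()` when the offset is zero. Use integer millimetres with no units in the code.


translate([293, 346, 0]) cube([767, 259, 173]);
translate([293, 605, 173]) cube([767, 259, 173]);
translate([293, 864, 346]) cube([767, 259, 173]);
translate([293, 1123, 519]) cube([767, 259, 173]);


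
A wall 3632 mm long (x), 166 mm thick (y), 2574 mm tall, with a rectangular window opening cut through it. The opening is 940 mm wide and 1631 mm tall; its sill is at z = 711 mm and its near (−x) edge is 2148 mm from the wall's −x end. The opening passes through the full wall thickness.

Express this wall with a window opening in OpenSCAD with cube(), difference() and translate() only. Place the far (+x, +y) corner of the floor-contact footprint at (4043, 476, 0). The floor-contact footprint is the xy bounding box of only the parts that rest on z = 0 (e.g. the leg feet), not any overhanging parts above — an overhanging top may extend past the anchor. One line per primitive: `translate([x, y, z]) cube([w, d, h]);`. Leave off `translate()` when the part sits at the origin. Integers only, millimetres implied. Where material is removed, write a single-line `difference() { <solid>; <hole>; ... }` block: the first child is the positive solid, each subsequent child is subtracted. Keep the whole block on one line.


difference() { translate([411, 310, 0]) cube([3632, 166, 2574]); translate([2559, 310, 711]) cube([940, 166, 1631]); }
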